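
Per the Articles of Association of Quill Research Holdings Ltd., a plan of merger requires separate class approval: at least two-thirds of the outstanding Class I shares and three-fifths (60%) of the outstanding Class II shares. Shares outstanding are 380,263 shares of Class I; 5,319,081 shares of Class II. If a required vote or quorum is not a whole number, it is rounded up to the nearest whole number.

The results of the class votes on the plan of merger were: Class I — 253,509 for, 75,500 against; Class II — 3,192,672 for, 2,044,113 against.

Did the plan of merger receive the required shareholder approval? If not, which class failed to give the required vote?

Approved — every class gave the required vote.

Class I: 2/3 of 380263 = 253508.67, rounded up to 253509; 253,509 required, 253,509 in favor — approved.
Class II: 3/5 of 5319081 = 3191448.60, rounded up to 3191449; 3,191,449 required, 3,192,672 in favor — approved.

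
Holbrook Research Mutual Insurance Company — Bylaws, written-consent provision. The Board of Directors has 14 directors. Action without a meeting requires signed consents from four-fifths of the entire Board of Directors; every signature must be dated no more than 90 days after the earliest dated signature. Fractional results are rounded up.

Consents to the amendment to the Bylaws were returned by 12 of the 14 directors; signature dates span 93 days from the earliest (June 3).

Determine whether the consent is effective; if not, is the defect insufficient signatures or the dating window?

Signatures required: four-fifths of 14 — 4/5 of 14 = 11.20, rounded up to 12, so 12 needed; 12 signed. Sufficient.
Dating window: the latest signature is 93 days after the earliest; the limit is 90 days. Outside the window.

Not effective — dating-window requirement not satisfied.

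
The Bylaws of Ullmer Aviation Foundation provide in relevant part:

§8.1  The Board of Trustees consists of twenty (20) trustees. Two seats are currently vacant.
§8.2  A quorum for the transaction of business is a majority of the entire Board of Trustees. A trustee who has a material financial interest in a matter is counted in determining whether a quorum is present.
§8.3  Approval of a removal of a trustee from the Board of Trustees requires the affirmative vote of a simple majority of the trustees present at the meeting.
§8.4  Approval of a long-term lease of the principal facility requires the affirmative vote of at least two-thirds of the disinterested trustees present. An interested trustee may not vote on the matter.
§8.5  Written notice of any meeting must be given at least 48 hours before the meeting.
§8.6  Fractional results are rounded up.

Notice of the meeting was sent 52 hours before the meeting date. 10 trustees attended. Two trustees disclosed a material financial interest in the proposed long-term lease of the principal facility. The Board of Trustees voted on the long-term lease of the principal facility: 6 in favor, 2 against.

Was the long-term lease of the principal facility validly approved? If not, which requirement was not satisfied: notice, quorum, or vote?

Invalid — quorum requirement not satisfied.

Notice: 52 hours given; 48 required (52 ≥ 48). Satisfied.
Quorum: 10 present (interested trustees count toward quorum); quorum is 11. Not satisfied.
Vote: the long-term lease of the principal facility requires two-thirds of the disinterested trustees present (10 − 2 = 8). 2/3 of 8 = 5.33, rounded up to 6, so 6 affirmative votes are needed; 6 voted in favor. Satisfied. (Moot — without a quorum no business can be validly transacted.)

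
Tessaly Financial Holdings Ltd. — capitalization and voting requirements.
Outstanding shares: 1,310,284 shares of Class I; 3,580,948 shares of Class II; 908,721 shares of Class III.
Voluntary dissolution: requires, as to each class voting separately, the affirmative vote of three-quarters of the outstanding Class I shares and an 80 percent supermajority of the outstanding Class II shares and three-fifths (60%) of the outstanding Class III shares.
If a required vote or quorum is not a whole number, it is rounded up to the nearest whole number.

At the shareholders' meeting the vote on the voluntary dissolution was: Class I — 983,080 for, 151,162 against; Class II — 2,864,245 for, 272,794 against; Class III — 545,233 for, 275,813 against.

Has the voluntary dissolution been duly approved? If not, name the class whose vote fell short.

Class I: 3/4 of 1310284 = 982713; 982,713 required, 983,080 in favor — approved.
Class II: 4/5 of 3580948 = 2864758.40, rounded up to 2864759; 2,864,759 required, 2,864,245 in favor — not approved.
Class III: 3/5 of 908721 = 545232.60, rounded up to 545233; 545,233 required, 545,233 in favor — approved.

Not approved — the Class II shares did not give the required vote.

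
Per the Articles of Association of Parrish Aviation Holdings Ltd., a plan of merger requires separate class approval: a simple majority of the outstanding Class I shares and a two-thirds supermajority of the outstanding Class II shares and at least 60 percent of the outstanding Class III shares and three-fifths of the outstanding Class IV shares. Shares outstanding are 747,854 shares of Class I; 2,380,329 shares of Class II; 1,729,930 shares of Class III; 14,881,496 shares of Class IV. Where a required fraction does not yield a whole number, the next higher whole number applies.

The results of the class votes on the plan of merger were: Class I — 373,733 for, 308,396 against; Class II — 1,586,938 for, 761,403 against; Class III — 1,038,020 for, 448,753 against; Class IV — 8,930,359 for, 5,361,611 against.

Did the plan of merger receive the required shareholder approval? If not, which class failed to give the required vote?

Class I: a majority of 747854 is 373928; 373,928 required, 373,733 in favor — not approved.
Class II: 2/3 of 2380329 = 1586886; 1,586,886 required, 1,586,938 in favor — approved.
Class III: 3/5 of 1729930 = 1037958; 1,037,958 required, 1,038,020 in favor — approved.
Class IV: 3/5 of 14881496 = 8928897.60, rounded up to 8928898; 8,928,898 required, 8,930,359 in favor — approved.

Not approved — the Class I shares did not give the required vote.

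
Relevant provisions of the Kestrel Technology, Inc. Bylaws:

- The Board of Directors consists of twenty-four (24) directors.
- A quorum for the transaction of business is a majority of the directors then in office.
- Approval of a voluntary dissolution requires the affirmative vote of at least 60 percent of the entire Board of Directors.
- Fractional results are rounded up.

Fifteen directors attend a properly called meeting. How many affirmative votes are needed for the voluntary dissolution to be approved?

15

The voluntary dissolution requires three-fifths of the entire Board of Directors (24).
3/5 of 24 = 14.40, rounded up to 15.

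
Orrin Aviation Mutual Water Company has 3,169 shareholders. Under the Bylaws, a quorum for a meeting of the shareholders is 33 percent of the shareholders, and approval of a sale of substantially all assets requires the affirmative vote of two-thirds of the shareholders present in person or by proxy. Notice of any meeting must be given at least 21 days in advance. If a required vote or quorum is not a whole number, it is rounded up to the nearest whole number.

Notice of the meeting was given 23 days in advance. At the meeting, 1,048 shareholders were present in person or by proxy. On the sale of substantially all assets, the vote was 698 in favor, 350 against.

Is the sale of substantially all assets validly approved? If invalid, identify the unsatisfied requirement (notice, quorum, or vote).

Notice: 23 days given; 21 required. Satisfied.
Quorum: 33% of 3,169 = 1,045.77, rounded up to 1,046; 1,048 present. Satisfied.
Vote: requires two-thirds of those present (1,048); 2/3 of 1048 = 698.67, rounded up to 699, so 699 needed; 698 in favor. Not satisfied.

Invalid — vote requirement not satisfied.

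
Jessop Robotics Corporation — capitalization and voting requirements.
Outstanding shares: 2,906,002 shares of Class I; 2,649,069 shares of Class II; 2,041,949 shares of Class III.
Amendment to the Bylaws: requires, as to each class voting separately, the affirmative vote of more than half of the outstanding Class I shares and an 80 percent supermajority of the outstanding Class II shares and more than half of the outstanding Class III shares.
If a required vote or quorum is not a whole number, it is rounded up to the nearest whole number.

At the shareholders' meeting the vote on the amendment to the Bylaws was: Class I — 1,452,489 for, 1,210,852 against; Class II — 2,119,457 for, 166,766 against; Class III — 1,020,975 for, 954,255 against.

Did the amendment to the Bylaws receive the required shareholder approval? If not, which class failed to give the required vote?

Class I: a majority of 2906002 is 1453002; 1,453,002 required, 1,452,489 in favor — not approved.
Class II: 4/5 of 2649069 = 2119255.20, rounded up to 2119256; 2,119,256 required, 2,119,457 in favor — approved.
Class III: a majority of 2041949 is 1020975; 1,020,975 required, 1,020,975 in favor — approved.

Not approved — the Class I shares did not give the required vote.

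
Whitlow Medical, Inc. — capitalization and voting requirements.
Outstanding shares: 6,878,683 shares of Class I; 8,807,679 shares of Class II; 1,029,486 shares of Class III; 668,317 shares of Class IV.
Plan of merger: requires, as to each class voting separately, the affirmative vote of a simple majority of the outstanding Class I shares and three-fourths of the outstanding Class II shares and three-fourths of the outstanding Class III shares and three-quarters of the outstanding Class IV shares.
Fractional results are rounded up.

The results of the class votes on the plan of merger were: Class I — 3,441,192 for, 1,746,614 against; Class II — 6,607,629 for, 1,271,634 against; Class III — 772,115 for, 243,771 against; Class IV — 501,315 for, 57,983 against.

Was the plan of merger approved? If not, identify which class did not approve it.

Approved — every class gave the required vote.

Class I: a majority of 6878683 is 3439342; 3,439,342 required, 3,441,192 in favor — approved.
Class II: 3/4 of 8807679 = 6605759.25, rounded up to 6605760; 6,605,760 required, 6,607,629 in favor — approved.
Class III: 3/4 of 1029486 = 772114.50, rounded up to 772115; 772,115 required, 772,115 in favor — approved.
Class IV: 3/4 of 668317 = 501237.75, rounded up to 501238; 501,238 required, 501,315 in favor — approved.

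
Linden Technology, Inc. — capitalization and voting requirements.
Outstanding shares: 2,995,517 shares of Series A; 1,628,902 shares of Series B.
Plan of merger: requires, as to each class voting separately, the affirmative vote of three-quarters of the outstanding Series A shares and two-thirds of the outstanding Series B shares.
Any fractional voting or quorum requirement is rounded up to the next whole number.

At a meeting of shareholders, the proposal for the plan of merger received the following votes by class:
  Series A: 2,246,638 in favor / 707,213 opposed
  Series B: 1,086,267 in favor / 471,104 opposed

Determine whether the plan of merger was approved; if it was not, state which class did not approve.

Approved — every class gave the required vote.

Series A: 3/4 of 2995517 = 2246637.75, rounded up to 2246638; 2,246,638 required, 2,246,638 in favor — approved.
Series B: 2/3 of 1628902 = 1085934.67, rounded up to 1085935; 1,085,935 required, 1,086,267 in favor — approved.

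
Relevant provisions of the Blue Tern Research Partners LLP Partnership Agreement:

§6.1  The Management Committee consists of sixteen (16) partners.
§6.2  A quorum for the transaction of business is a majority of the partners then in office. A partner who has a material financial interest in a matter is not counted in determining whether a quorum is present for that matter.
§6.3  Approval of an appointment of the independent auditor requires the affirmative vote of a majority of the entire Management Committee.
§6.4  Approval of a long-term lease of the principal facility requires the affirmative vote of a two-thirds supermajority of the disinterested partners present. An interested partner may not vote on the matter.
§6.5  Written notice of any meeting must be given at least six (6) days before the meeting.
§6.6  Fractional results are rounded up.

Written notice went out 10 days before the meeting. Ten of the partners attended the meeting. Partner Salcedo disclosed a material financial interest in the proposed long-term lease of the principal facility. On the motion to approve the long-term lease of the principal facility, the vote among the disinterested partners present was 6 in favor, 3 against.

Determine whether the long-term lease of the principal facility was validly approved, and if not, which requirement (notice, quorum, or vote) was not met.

Valid — all requirements satisfied.

Notice: 10 days given; 6 required (10 ≥ 6). Satisfied.
Quorum: 10 present, but the 1 interested partner does not count, leaving 9. Quorum is 9. Satisfied.
Vote: the long-term lease of the principal facility requires two-thirds of the disinterested partners present (10 − 1 = 9). 2/3 of 9 = 6, so 6 affirmative votes are needed; 6 voted in favor. Satisfied.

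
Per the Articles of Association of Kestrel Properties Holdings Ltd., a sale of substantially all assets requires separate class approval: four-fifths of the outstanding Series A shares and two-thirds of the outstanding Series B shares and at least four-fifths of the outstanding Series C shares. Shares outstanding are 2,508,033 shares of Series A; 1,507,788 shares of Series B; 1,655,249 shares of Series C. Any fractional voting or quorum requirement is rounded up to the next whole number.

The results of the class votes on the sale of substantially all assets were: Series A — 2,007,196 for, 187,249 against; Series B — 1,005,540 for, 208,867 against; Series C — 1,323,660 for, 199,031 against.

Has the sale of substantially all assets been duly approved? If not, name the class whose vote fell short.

Series A: 4/5 of 2508033 = 2006426.40, rounded up to 2006427; 2,006,427 required, 2,007,196 in favor — approved.
Series B: 2/3 of 1507788 = 1005192; 1,005,192 required, 1,005,540 in favor — approved.
Series C: 4/5 of 1655249 = 1324199.20, rounded up to 1324200; 1,324,200 required, 1,323,660 in favor — not approved.

Not approved — the Series C shares did not give the required vote.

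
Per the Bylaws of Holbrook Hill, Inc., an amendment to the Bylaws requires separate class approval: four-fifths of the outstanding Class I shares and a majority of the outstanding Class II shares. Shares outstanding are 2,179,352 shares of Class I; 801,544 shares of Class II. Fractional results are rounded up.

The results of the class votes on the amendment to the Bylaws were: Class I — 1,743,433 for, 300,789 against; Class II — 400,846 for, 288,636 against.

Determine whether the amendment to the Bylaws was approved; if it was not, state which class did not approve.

Class I: 4/5 of 2179352 = 1743481.60, rounded up to 1743482; 1,743,482 required, 1,743,433 in favor — not approved.
Class II: a majority of 801544 is 400773; 400,773 required, 400,846 in favor — approved.

Not approved — the Class I shares did not give the required vote.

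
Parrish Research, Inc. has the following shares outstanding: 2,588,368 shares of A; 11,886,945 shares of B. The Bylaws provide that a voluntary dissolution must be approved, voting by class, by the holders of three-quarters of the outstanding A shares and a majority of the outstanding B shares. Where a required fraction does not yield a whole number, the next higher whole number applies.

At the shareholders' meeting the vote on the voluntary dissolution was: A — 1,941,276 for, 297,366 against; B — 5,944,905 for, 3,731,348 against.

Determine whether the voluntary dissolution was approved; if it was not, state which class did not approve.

Approved — every class gave the required vote.

A: 3/4 of 2588368 = 1941276; 1,941,276 required, 1,941,276 in favor — approved.
B: a majority of 11886945 is 5943473; 5,943,473 required, 5,944,905 in favor — approved.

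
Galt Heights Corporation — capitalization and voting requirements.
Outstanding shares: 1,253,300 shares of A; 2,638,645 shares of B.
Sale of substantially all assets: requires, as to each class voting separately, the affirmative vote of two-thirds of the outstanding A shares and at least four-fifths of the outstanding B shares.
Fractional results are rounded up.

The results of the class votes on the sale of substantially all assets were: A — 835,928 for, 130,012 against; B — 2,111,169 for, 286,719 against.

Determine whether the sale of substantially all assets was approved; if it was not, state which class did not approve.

Approved — every class gave the required vote.

A: 2/3 of 1253300 = 835533.33, rounded up to 835534; 835,534 required, 835,928 in favor — approved.
B: 4/5 of 2638645 = 2110916; 2,110,916 required, 2,111,169 in favor — approved.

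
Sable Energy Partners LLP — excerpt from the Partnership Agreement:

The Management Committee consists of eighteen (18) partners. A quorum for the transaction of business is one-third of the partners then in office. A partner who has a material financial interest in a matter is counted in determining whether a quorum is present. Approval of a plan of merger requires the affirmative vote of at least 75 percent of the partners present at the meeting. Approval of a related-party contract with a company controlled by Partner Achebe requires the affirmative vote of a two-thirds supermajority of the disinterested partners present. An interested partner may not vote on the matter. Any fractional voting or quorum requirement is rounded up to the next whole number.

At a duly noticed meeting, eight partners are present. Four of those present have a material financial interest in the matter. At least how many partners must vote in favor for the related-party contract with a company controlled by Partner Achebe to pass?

3

The related-party contract with a company controlled by Partner Achebe requires two-thirds of the disinterested partners present (8 − 4 = 4).
2/3 of 4 = 2.67, rounded up to 3.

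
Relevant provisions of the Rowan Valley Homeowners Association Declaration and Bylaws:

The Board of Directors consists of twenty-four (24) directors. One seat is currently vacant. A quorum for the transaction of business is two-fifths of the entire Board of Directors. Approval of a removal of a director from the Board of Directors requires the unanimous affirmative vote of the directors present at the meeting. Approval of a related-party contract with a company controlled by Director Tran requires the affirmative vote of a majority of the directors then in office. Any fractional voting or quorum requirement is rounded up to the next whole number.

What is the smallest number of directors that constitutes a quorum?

2/5 of 24 = 9.60, rounded up to 10.

10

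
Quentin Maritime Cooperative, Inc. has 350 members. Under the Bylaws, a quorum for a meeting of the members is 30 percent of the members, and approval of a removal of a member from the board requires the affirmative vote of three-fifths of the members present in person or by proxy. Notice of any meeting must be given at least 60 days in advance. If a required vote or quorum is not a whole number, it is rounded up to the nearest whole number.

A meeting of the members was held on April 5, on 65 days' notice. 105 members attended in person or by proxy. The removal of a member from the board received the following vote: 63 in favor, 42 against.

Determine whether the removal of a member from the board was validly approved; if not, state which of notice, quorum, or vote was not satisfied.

Valid — all requirements satisfied.

Notice: 65 days given; 60 required. Satisfied.
Quorum: 30% of 350 = 105; 105 present. Satisfied.
Vote: requires three-fifths of those present (105); 3/5 of 105 = 63, so 63 needed; 63 in favor. Satisfied.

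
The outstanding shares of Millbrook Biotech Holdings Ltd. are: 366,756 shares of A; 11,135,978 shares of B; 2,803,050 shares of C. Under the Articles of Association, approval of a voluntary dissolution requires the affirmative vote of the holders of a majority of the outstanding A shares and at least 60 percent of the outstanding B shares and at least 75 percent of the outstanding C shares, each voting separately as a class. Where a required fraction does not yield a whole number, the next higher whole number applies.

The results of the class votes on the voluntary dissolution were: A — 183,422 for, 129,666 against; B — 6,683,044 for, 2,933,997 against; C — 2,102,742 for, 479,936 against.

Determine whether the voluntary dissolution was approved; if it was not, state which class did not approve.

A: a majority of 366756 is 183379; 183,379 required, 183,422 in favor — approved.
B: 3/5 of 11135978 = 6681586.80, rounded up to 6681587; 6,681,587 required, 6,683,044 in favor — approved.
C: 3/4 of 2803050 = 2102287.50, rounded up to 2102288; 2,102,288 required, 2,102,742 in favor — approved.

Approved — every class gave the required vote.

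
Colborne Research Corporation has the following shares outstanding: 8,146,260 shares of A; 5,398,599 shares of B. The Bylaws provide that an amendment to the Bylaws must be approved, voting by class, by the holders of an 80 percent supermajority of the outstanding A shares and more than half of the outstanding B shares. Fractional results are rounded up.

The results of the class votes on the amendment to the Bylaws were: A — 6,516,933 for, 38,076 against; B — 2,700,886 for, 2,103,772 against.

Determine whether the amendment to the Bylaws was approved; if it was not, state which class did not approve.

A: 4/5 of 8146260 = 6517008; 6,517,008 required, 6,516,933 in favor — not approved.
B: a majority of 5398599 is 2699300; 2,699,300 required, 2,700,886 in favor — approved.

Not approved — the A shares did not give the required vote.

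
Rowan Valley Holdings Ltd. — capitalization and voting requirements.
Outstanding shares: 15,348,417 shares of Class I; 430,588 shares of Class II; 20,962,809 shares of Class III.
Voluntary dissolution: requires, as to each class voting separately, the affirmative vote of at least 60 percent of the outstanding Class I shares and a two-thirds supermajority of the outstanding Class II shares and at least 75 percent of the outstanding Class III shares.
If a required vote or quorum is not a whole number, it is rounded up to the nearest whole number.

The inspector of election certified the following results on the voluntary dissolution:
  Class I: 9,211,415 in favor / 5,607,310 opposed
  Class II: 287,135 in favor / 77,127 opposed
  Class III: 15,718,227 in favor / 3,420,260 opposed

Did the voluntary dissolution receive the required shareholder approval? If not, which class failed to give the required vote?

Not approved — the Class III shares did not give the required vote.

Class I: 3/5 of 15348417 = 9209050.20, rounded up to 9209051; 9,209,051 required, 9,211,415 in favor — approved.
Class II: 2/3 of 430588 = 287058.67, rounded up to 287059; 287,059 required, 287,135 in favor — approved.
Class III: 3/4 of 20962809 = 15722106.75, rounded up to 15722107; 15,722,107 required, 15,718,227 in favor — not approved.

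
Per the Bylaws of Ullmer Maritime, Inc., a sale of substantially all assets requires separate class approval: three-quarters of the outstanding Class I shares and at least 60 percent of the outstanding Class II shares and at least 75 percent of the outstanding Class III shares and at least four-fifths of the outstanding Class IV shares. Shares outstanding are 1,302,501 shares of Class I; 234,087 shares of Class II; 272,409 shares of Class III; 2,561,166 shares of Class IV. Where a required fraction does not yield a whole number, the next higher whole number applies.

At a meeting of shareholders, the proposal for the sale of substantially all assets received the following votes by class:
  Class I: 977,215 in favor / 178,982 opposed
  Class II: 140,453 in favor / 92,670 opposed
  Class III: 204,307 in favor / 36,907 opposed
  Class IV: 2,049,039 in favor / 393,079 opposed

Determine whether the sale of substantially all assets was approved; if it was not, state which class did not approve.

Class I: 3/4 of 1302501 = 976875.75, rounded up to 976876; 976,876 required, 977,215 in favor — approved.
Class II: 3/5 of 234087 = 140452.20, rounded up to 140453; 140,453 required, 140,453 in favor — approved.
Class III: 3/4 of 272409 = 204306.75, rounded up to 204307; 204,307 required, 204,307 in favor — approved.
Class IV: 4/5 of 2561166 = 2048932.80, rounded up to 2048933; 2,048,933 required, 2,049,039 in favor — approved.

Approved — every class gave the required vote.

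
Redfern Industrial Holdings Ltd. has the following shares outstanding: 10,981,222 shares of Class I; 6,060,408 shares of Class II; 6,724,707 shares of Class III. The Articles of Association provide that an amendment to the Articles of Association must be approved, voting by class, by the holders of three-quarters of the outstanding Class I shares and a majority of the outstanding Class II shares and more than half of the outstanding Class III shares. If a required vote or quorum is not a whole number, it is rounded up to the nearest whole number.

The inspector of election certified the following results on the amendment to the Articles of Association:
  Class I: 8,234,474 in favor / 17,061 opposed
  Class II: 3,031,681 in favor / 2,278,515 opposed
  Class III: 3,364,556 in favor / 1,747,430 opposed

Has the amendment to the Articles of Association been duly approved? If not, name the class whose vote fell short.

Not approved — the Class I shares did not give the required vote.

Class I: 3/4 of 10981222 = 8235916.50, rounded up to 8235917; 8,235,917 required, 8,234,474 in favor — not approved.
Class II: a majority of 6060408 is 3030205; 3,030,205 required, 3,031,681 in favor — approved.
Class III: a majority of 6724707 is 3362354; 3,362,354 required, 3,364,556 in favor — approved.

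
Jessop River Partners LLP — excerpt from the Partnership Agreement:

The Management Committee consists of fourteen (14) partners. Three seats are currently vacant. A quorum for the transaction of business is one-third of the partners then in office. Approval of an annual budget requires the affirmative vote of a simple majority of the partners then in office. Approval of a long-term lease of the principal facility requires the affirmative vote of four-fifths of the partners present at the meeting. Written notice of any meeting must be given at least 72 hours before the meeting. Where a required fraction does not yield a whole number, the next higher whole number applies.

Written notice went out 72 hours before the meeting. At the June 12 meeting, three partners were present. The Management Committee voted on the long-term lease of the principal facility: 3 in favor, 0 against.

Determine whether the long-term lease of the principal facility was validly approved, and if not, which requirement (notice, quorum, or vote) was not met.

Invalid — quorum requirement not satisfied.

Notice: 72 hours given; 72 required (72 ≥ 72). Satisfied.
Quorum: 3 present; quorum is 4. Not satisfied.
Vote: the long-term lease of the principal facility requires four-fifths of the partners present (3). 4/5 of 3 = 2.40, rounded up to 3, so 3 affirmative votes are needed; 3 voted in favor. Satisfied. (Moot — without a quorum no business can be validly transacted.)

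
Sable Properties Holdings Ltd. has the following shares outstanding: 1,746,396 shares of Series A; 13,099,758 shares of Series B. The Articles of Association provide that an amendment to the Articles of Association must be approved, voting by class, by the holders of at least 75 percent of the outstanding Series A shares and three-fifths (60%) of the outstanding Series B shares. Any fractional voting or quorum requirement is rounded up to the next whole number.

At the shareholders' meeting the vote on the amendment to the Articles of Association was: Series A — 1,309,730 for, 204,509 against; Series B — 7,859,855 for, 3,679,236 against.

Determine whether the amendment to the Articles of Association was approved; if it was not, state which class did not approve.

Series A: 3/4 of 1746396 = 1309797; 1,309,797 required, 1,309,730 in favor — not approved.
Series B: 3/5 of 13099758 = 7859854.80, rounded up to 7859855; 7,859,855 required, 7,859,855 in favor — approved.

Not approved — the Series A shares did not give the required vote.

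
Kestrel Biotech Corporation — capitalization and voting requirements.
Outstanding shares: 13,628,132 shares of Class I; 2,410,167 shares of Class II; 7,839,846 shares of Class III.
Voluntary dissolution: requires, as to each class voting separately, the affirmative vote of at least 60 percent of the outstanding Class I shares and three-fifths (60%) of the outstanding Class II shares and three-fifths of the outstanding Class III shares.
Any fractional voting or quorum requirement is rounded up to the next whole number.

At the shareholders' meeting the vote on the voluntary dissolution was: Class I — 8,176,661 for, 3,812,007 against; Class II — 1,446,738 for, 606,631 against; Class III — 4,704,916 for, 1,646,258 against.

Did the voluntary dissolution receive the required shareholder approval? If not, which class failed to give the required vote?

Not approved — the Class I shares did not give the required vote.

Class I: 3/5 of 13628132 = 8176879.20, rounded up to 8176880; 8,176,880 required, 8,176,661 in favor — not approved.
Class II: 3/5 of 2410167 = 1446100.20, rounded up to 1446101; 1,446,101 required, 1,446,738 in favor — approved.
Class III: 3/5 of 7839846 = 4703907.60, rounded up to 4703908; 4,703,908 required, 4,704,916 in favor — approved.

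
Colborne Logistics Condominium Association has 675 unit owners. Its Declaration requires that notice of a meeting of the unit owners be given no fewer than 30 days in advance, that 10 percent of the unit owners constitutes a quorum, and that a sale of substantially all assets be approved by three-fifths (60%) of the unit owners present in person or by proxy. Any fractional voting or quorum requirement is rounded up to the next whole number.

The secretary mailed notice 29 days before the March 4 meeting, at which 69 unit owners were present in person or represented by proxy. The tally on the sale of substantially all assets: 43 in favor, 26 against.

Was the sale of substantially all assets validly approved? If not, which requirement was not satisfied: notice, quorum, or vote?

Notice: 29 days given; 30 required. Not satisfied.
Quorum: 10% of 675 = 67.50, rounded up to 68; 69 present. Satisfied.
Vote: requires three-fifths of those present (69); 3/5 of 69 = 41.40, rounded up to 42, so 42 needed; 43 in favor. Satisfied.

Invalid — notice requirement not satisfied.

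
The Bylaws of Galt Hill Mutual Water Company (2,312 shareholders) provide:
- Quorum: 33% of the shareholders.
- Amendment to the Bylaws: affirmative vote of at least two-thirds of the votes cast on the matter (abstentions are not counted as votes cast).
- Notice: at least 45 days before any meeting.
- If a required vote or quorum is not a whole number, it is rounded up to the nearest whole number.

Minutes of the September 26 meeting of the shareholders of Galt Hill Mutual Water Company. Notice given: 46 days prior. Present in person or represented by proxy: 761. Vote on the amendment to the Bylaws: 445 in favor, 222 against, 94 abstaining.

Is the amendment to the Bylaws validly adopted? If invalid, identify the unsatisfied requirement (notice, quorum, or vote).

Notice: 46 days given; 45 required. Satisfied.
Quorum: 33% of 2,312 = 762.96, rounded up to 763; 761 present. Not satisfied.
Vote: requires two-thirds of the votes cast (761 − 94 abstaining = 667); 2/3 of 667 = 444.67, rounded up to 445, so 445 needed; 445 in favor. Satisfied.

Invalid — quorum requirement not satisfied.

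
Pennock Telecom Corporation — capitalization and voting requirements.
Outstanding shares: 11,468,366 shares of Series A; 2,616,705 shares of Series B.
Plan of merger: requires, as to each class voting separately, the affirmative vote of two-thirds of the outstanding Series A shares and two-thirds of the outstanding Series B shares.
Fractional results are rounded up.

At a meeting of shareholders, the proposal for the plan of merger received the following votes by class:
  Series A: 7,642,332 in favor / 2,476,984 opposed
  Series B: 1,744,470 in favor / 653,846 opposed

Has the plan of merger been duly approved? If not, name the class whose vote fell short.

Series A: 2/3 of 11468366 = 7645577.33, rounded up to 7645578; 7,645,578 required, 7,642,332 in favor — not approved.
Series B: 2/3 of 2616705 = 1744470; 1,744,470 required, 1,744,470 in favor — approved.

Not approved — the Series A shares did not give the required vote.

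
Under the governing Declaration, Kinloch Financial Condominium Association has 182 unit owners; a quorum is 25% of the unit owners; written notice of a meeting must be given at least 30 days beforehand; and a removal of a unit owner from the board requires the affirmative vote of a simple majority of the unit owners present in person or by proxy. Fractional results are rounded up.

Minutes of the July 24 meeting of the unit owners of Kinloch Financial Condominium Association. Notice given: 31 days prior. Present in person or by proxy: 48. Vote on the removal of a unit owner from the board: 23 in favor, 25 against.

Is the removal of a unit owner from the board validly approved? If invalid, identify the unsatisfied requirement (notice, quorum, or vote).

Invalid — vote requirement not satisfied.

Notice: 31 days given; 30 required. Satisfied.
Quorum: 25% of 182 = 45.50, rounded up to 46; 48 present. Satisfied.
Vote: requires a majority of those present (48); a majority of 48 is 25, so 25 needed; 23 in favor. Not satisfied.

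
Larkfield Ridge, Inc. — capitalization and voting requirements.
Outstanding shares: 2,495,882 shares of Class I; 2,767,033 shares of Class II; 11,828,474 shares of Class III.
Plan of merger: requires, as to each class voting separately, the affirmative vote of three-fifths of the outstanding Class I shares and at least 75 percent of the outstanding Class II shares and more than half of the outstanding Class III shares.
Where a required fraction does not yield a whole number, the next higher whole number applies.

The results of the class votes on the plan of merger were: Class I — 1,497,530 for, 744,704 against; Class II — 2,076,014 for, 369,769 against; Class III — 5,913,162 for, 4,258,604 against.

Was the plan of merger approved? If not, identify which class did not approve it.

Class I: 3/5 of 2495882 = 1497529.20, rounded up to 1497530; 1,497,530 required, 1,497,530 in favor — approved.
Class II: 3/4 of 2767033 = 2075274.75, rounded up to 2075275; 2,075,275 required, 2,076,014 in favor — approved.
Class III: a majority of 11828474 is 5914238; 5,914,238 required, 5,913,162 in favor — not approved.

Not approved — the Class III shares did not give the required vote.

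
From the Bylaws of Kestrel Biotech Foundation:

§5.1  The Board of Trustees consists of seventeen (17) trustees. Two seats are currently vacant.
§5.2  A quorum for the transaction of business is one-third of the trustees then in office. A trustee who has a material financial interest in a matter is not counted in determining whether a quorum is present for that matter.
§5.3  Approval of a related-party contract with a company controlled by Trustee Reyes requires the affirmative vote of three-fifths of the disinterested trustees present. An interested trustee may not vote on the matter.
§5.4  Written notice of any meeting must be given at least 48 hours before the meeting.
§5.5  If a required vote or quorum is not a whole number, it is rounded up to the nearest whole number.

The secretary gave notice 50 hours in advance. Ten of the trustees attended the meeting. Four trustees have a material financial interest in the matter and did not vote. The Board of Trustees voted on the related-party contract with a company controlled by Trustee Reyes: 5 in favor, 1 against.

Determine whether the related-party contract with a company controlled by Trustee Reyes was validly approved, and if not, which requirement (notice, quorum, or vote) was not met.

Valid — all requirements satisfied.

Notice: 50 hours given; 48 required (50 ≥ 48). Satisfied.
Quorum: 10 present, but the 4 interested trustees do not count, leaving 6. Quorum is 5. Satisfied.
Vote: the related-party contract with a company controlled by Trustee Reyes requires three-fifths of the disinterested trustees present (10 − 4 = 6). 3/5 of 6 = 3.60, rounded up to 4, so 4 affirmative votes are needed; 5 voted in favor. Satisfied.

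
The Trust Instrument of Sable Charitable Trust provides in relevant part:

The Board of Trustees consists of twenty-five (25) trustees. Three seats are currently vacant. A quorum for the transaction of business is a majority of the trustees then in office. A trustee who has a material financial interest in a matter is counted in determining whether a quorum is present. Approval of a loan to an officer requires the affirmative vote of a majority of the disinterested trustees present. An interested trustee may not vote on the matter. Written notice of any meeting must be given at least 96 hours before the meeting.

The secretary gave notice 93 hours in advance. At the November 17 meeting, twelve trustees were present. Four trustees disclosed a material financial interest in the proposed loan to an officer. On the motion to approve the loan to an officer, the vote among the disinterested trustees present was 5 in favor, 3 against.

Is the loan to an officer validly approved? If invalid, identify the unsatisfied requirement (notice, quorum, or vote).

Notice: 93 hours given; 96 required (93 < 96). Not satisfied.
Quorum: 12 present (interested trustees count toward quorum); quorum is 12. Satisfied.
Vote: the loan to an officer requires a majority of the disinterested trustees present (12 − 4 = 8). A majority of 8 is 5, so 5 affirmative votes are needed; 5 voted in favor. Satisfied.

Invalid — notice requirement not satisfied.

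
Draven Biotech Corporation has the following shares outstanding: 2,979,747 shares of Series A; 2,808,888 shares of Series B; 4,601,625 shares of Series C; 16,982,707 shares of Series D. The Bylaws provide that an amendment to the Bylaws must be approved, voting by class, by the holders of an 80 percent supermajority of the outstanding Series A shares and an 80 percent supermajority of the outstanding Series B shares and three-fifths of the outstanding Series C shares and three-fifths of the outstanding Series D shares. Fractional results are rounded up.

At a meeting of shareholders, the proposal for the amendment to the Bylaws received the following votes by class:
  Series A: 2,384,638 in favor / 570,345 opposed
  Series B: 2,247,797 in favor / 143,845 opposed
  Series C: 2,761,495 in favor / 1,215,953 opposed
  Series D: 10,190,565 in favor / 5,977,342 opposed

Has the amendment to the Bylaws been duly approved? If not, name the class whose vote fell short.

Approved — every class gave the required vote.

Series A: 4/5 of 2979747 = 2383797.60, rounded up to 2383798; 2,383,798 required, 2,384,638 in favor — approved.
Series B: 4/5 of 2808888 = 2247110.40, rounded up to 2247111; 2,247,111 required, 2,247,797 in favor — approved.
Series C: 3/5 of 4601625 = 2760975; 2,760,975 required, 2,761,495 in favor — approved.
Series D: 3/5 of 16982707 = 10189624.20, rounded up to 10189625; 10,189,625 required, 10,190,565 in favor — approved.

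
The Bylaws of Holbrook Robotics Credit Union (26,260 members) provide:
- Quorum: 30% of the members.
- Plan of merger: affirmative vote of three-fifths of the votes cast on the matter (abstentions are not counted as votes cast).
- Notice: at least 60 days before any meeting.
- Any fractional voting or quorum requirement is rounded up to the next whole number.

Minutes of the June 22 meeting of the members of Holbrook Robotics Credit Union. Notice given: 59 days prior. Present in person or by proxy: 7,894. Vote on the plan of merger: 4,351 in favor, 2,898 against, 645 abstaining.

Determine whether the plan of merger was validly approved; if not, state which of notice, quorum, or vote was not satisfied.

Notice: 59 days given; 60 required. Not satisfied.
Quorum: 30% of 26,260 = 7,878; 7,894 present. Satisfied.
Vote: requires three-fifths of the votes cast (7,894 − 645 abstaining = 7,249); 3/5 of 7249 = 4349.40, rounded up to 4350, so 4,350 needed; 4,351 in favor. Satisfied.

Invalid — notice requirement not satisfied.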